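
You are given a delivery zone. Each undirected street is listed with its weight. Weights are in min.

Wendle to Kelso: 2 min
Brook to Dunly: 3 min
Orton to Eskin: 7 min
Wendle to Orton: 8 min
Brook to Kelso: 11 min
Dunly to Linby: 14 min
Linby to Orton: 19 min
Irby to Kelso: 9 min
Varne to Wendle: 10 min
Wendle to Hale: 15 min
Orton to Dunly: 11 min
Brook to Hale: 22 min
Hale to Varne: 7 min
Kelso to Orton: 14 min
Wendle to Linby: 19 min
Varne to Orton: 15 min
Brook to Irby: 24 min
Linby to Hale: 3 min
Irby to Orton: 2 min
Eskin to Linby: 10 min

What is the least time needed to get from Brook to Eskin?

Enumerating some paths:
Brook–Dunly–Linby–Eskin: 3+14+10 = 27
Brook–Kelso–Irby–Orton–Eskin: 11+9+2+7 = 29
Brook–Dunly–Orton–Eskin: 3+11+7 = 21
Brook–Kelso–Wendle–Orton–Eskin: 11+2+8+7 = 28
Cheapest is Brook–Dunly–Orton–Eskin at 21 min.

21 min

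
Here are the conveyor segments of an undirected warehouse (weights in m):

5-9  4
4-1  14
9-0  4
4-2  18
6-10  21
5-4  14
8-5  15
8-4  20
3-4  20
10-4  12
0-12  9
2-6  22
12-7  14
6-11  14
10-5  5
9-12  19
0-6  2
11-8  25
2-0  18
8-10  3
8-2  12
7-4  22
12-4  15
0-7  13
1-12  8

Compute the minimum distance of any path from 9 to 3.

Running Dijkstra from 9:
9: 0
0: 4  (via 9)
5: 4  (via 9)
6: 6  (via 0)
10: 9  (via 5)
8: 12  (via 10)
12: 13  (via 0)
7: 17  (via 0)
4: 18  (via 5)
11: 20  (via 6)
1: 21  (via 12)
2: 22  (via 0)
3: 38  (via 4)
Shortest route: 9–5–4–3 = 38 m.

38 m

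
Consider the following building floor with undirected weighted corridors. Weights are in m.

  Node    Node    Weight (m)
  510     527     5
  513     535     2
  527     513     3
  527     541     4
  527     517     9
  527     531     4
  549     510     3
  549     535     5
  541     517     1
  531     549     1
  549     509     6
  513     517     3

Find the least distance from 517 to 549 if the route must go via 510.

13 m

Best 517 to 510: 517–541–527–510 costing 10
Shortest 510→549: 510–549 = 3
Total via 510: 10 + 3 = 13 m.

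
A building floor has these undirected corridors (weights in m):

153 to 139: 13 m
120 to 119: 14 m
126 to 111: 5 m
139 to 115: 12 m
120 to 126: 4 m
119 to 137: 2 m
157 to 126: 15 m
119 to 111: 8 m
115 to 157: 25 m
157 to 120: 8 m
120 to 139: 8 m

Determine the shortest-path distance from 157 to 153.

Running Dijkstra from 157:
157: 0
120: 8  (via 157)
126: 12  (via 120)
139: 16  (via 120)
111: 17  (via 126)
119: 22  (via 120)
137: 24  (via 119)
115: 25  (via 157)
153: 29  (via 139)
Shortest route: 157–120–139–153 = 29 m.

29 m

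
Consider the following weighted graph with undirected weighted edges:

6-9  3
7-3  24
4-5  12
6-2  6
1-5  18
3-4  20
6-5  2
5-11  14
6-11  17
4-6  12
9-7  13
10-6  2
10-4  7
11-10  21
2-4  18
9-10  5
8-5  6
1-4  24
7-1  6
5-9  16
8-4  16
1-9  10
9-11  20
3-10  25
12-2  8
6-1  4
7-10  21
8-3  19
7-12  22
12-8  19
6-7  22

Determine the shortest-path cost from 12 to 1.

18

Settle nodes by increasing distance from 12:
12: 0
2: 8  (via 12)
6: 14  (via 2)
5: 16  (via 6)
10: 16  (via 6)
9: 17  (via 6)
1: 18  (via 6)
Shortest route: 12–2–6–1 = 18.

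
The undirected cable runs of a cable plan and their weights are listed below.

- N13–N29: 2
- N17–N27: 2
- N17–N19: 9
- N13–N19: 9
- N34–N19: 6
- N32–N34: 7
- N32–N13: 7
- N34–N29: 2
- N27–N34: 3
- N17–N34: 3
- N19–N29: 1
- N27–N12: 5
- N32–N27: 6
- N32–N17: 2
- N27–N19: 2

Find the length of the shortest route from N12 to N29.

8

Settle nodes by increasing distance from N12:
N12: 0
N27: 5  (via N12)
N17: 7  (via N27)
N19: 7  (via N27)
N29: 8  (via N19)
Shortest route: N12 → N27 → N19 → N29 = 8.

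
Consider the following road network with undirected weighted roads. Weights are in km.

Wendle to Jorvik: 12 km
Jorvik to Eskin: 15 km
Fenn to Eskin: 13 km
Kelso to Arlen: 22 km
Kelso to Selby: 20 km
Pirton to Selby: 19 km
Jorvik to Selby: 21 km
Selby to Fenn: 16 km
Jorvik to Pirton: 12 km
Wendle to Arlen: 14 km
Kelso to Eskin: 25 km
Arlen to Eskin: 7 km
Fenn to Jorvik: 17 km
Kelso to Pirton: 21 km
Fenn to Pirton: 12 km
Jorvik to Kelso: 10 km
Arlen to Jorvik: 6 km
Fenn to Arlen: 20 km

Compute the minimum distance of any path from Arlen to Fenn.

Settle nodes by increasing distance from Arlen:
Arlen: 0
Jorvik: 6  (via Arlen)
Eskin: 7  (via Arlen)
Wendle: 14  (via Arlen)
Kelso: 16  (via Jorvik)
Pirton: 18  (via Jorvik)
Fenn: 20  (via Arlen)
Shortest route: Arlen → Fenn = 20 km.

20 km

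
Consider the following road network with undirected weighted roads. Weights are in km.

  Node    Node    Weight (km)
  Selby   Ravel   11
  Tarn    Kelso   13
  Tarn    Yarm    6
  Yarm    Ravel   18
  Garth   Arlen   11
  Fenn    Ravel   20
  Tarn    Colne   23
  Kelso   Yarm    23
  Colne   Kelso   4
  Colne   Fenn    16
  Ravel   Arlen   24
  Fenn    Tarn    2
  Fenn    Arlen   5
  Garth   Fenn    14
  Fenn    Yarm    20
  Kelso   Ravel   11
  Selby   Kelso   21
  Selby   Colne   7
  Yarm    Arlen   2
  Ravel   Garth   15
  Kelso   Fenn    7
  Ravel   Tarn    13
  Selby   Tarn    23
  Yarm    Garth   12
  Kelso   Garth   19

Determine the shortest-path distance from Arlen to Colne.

16 km

Settle nodes by increasing distance from Arlen:
Arlen: 0
Yarm: 2  (via Arlen)
Fenn: 5  (via Arlen)
Tarn: 7  (via Fenn)
Garth: 11  (via Arlen)
Kelso: 12  (via Fenn)
Colne: 16  (via Kelso)
Shortest route: Arlen → Fenn → Kelso → Colne = 16 km.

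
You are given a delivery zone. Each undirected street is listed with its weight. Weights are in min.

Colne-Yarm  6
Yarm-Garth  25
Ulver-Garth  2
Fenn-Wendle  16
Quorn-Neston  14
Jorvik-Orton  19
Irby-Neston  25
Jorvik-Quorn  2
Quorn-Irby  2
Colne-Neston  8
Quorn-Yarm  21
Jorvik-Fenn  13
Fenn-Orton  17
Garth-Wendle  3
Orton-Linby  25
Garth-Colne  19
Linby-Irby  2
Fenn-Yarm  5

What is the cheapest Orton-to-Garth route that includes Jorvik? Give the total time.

51 min

Best Orton to Jorvik: Orton → Jorvik costing 19
Best Jorvik to Garth: Jorvik → Fenn → Wendle → Garth costing 32
Total via Jorvik: 19 + 32 = 51 min.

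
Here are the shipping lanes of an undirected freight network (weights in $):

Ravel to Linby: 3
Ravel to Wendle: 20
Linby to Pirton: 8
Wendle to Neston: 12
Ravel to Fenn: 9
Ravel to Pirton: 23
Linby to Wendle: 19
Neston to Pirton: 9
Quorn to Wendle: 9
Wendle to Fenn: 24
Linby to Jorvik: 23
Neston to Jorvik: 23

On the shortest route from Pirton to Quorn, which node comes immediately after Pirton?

Enumerating some paths:
Pirton → Neston → Wendle → Quorn: 9+12+9 = 30
Pirton → Linby → Wendle → Quorn: 8+19+9 = 36
The minimum is $30 via Pirton → Neston → Wendle → Quorn.
So from Pirton the first move is to Neston.

Neston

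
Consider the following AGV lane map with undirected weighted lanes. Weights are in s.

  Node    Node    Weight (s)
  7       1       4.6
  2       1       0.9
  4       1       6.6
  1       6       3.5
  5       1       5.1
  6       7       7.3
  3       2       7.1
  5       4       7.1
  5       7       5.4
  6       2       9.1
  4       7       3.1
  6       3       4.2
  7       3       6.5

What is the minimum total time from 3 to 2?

Settle nodes by increasing distance from 3:
3: 0
6: 4.2  (via 3)
7: 6.5  (via 3)
2: 7.1  (via 3)
Shortest route: 3–2 = 7.1 s.

7.1 s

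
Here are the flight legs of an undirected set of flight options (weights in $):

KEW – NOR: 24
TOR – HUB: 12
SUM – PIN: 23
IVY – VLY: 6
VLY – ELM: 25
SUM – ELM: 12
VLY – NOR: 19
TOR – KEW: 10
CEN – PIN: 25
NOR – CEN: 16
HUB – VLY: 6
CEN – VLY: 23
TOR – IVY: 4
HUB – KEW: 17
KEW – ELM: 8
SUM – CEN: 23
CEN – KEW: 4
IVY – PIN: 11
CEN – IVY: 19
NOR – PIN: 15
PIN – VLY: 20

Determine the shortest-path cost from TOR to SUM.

$30

Settle nodes by increasing distance from TOR:
TOR: 0
IVY: 4  (via TOR)
KEW: 10  (via TOR)
VLY: 10  (via IVY)
HUB: 12  (via TOR)
CEN: 14  (via KEW)
PIN: 15  (via IVY)
ELM: 18  (via KEW)
NOR: 29  (via VLY)
SUM: 30  (via ELM)
Shortest route: TOR–KEW–ELM–SUM = $30.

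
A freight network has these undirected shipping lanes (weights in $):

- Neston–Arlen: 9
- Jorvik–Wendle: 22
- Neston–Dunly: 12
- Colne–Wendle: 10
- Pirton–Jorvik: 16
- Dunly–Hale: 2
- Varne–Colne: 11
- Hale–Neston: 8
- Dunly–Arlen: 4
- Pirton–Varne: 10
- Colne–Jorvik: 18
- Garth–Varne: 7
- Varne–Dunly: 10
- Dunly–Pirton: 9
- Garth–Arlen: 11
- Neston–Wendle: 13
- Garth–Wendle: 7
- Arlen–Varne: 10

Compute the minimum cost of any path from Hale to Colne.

$23

Shortest distances from Hale:
Hale: 0
Dunly: 2  (via Hale)
Arlen: 6  (via Dunly)
Neston: 8  (via Hale)
Pirton: 11  (via Dunly)
Varne: 12  (via Dunly)
Garth: 17  (via Arlen)
Wendle: 21  (via Neston)
Colne: 23  (via Varne)
Shortest route: Hale → Dunly → Varne → Colne = $23.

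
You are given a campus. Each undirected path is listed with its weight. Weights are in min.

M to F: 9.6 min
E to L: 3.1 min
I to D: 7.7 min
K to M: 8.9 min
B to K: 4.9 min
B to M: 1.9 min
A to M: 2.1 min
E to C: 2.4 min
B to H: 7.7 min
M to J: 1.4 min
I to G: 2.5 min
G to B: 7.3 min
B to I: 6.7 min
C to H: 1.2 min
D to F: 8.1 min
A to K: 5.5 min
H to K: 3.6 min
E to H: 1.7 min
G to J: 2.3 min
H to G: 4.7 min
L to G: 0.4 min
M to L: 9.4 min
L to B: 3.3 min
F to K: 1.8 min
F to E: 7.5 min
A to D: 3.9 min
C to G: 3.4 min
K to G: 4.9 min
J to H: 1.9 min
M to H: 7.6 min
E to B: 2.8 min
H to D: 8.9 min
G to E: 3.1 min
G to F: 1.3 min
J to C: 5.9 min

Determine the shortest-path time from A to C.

6.6 min

Shortest distances from A:
A: 0
M: 2.1  (via A)
J: 3.5  (via M)
D: 3.9  (via A)
B: 4  (via M)
H: 5.4  (via J)
K: 5.5  (via A)
G: 5.8  (via J)
L: 6.2  (via G)
C: 6.6  (via H)
Shortest route: A → M → J → H → C = 6.6 min.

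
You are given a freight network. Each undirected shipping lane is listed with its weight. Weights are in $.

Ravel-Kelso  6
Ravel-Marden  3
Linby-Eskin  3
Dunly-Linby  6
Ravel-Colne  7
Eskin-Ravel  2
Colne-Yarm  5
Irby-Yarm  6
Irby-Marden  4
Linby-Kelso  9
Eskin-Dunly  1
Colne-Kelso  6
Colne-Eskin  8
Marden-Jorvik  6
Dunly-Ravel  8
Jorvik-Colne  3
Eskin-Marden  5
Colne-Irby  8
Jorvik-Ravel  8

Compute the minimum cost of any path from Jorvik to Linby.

Candidate routes:
Jorvik–Ravel–Eskin–Linby: 8+2+3 = 13
Jorvik–Marden–Eskin–Linby: 6+5+3 = 14
Jorvik–Colne–Eskin–Linby: 3+8+3 = 14
Jorvik–Marden–Ravel–Eskin–Linby: 6+3+2+3 = 14
Cheapest is Jorvik–Ravel–Eskin–Linby at $13.

$13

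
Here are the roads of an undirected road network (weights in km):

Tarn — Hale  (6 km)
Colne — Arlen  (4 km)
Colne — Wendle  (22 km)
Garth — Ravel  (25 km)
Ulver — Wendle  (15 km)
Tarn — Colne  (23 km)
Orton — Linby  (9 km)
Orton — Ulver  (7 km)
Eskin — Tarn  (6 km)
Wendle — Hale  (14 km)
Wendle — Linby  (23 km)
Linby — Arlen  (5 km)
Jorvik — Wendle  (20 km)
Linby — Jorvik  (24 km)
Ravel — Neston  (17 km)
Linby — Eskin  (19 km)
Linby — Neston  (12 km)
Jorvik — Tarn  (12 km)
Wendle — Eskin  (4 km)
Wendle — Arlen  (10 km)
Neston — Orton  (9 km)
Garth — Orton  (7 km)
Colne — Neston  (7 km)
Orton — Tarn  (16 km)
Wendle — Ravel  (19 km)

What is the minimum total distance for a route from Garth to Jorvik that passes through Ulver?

49 km

Shortest Garth→Ulver: Garth → Orton → Ulver = 14
Shortest Ulver→Jorvik: Ulver → Wendle → Jorvik = 35
Total via Ulver: 14 + 35 = 49 km.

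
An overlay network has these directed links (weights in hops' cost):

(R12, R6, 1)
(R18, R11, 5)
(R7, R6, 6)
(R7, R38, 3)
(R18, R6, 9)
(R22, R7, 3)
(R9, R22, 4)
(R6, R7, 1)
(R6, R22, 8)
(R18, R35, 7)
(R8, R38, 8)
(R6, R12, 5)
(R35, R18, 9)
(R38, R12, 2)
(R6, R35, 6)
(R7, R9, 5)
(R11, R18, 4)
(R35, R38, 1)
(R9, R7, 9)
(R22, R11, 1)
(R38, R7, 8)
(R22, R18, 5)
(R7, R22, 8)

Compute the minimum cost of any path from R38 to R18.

16 hops' cost

Settle nodes by increasing distance from R38:
R38: 0
R12: 2  (via R38)
R6: 3  (via R12)
R7: 4  (via R6)
R9: 9  (via R7)
R35: 9  (via R6)
R22: 11  (via R6)
R11: 12  (via R22)
R18: 16  (via R22)
Shortest route: R38 → R12 → R6 → R22 → R18 = 16 hops' cost.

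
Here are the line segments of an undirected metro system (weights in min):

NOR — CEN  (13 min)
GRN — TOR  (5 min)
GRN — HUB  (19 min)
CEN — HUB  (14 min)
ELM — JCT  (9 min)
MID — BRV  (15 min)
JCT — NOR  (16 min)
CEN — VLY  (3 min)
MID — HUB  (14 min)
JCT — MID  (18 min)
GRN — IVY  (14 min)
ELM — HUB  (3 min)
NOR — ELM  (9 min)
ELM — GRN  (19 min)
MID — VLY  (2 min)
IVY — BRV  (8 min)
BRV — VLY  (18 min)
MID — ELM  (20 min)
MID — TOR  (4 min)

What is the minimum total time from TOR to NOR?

22 min

Running Dijkstra from TOR:
TOR: 0
MID: 4  (via TOR)
GRN: 5  (via TOR)
VLY: 6  (via MID)
CEN: 9  (via VLY)
HUB: 18  (via MID)
IVY: 19  (via GRN)
BRV: 19  (via MID)
ELM: 21  (via HUB)
JCT: 22  (via MID)
NOR: 22  (via CEN)
Shortest route: TOR–MID–VLY–CEN–NOR = 22 min.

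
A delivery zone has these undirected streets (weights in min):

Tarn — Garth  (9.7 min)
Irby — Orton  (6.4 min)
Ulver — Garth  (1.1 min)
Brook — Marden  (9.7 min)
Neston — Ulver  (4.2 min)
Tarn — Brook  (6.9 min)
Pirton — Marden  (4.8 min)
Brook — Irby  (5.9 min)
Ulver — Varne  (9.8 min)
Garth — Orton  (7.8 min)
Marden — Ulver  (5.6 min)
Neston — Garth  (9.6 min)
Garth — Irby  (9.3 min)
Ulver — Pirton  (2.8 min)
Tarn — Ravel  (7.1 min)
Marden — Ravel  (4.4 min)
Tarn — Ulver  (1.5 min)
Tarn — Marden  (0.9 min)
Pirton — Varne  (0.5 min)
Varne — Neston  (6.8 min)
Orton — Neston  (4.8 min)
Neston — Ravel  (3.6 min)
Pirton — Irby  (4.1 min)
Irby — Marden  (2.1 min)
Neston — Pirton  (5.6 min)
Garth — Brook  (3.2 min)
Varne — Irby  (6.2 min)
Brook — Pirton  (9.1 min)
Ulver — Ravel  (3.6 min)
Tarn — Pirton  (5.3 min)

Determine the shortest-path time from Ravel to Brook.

7.9 min

Running Dijkstra from Ravel:
Ravel: 0
Ulver: 3.6  (via Ravel)
Neston: 3.6  (via Ravel)
Marden: 4.4  (via Ravel)
Garth: 4.7  (via Ulver)
Tarn: 5.1  (via Ulver)
Pirton: 6.4  (via Ulver)
Irby: 6.5  (via Marden)
Varne: 6.9  (via Pirton)
Brook: 7.9  (via Garth)
Shortest route: Ravel → Ulver → Garth → Brook = 7.9 min.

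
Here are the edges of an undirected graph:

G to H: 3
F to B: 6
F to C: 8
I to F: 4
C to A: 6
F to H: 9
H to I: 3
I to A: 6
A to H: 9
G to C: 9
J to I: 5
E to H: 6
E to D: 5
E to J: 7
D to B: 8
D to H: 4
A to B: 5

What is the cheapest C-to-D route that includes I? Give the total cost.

19

Best C to I: C–A–I costing 12
Best I to D: I–H–D costing 7
Total via I: 12 + 7 = 19.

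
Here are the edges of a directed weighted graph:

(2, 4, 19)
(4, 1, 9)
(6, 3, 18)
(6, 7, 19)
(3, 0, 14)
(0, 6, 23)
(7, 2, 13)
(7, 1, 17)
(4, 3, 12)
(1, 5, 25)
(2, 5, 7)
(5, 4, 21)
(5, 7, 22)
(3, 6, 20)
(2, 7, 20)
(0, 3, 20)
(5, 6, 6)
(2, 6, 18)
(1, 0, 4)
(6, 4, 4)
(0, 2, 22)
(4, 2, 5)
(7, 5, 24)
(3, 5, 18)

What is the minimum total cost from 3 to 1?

Settle nodes by increasing distance from 3:
3: 0
0: 14  (via 3)
5: 18  (via 3)
6: 20  (via 3)
4: 24  (via 6)
2: 29  (via 4)
1: 33  (via 4)
Shortest route: 3 → 6 → 4 → 1 = 33.

33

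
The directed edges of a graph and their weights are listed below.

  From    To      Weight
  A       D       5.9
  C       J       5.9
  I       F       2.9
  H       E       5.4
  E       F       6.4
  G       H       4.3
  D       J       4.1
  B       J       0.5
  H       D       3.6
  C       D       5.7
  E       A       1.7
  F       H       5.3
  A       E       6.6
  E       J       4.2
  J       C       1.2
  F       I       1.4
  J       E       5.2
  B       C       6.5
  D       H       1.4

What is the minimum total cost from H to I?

Enumerating some paths:
H - E - F - I: 5.4+6.4+1.4 = 13.2
H - D - J - E - F - I: 3.6+4.1+5.2+6.4+1.4 = 20.7
Cheapest is H - E - F - I at 13.2.

13.2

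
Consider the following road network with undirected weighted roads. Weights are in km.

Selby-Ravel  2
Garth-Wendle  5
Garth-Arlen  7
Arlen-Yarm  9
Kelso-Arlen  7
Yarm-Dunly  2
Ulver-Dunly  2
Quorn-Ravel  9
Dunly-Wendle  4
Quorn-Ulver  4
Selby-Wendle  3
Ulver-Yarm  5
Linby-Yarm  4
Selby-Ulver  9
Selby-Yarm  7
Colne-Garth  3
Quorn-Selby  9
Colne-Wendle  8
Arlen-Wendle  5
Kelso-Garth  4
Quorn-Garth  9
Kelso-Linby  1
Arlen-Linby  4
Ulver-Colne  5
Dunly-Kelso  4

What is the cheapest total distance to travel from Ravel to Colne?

13 km

Shortest distances from Ravel:
Ravel: 0
Selby: 2  (via Ravel)
Wendle: 5  (via Selby)
Quorn: 9  (via Ravel)
Yarm: 9  (via Selby)
Dunly: 9  (via Wendle)
Arlen: 10  (via Wendle)
Garth: 10  (via Wendle)
Ulver: 11  (via Selby)
Kelso: 13  (via Dunly)
Linby: 13  (via Yarm)
Colne: 13  (via Wendle)
Shortest route: Ravel → Selby → Wendle → Colne = 13 km.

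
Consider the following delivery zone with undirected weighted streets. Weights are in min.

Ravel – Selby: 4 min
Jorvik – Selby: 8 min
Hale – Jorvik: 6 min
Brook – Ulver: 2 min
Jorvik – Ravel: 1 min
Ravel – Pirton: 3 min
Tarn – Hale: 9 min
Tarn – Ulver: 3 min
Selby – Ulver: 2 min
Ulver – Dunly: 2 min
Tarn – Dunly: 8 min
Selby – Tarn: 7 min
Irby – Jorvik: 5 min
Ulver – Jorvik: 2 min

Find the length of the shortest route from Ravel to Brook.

5 min

Candidate routes:
Ravel–Jorvik–Ulver–Brook: 1+2+2 = 5
Ravel–Selby–Ulver–Brook: 4+2+2 = 8
Cheapest is Ravel–Jorvik–Ulver–Brook at 5 min.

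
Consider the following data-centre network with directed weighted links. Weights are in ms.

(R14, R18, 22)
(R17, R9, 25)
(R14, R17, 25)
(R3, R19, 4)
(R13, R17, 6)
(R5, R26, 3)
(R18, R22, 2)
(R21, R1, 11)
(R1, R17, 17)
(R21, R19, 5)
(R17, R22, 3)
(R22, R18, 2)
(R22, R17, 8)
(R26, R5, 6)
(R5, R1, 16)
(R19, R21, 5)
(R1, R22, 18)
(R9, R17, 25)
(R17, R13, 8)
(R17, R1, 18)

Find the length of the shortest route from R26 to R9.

64 ms

Running Dijkstra from R26:
R26: 0
R5: 6  (via R26)
R1: 22  (via R5)
R17: 39  (via R1)
R22: 40  (via R1)
R18: 42  (via R22)
R13: 47  (via R17)
R9: 64  (via R17)
Shortest route: R26–R5–R1–R17–R9 = 64 ms.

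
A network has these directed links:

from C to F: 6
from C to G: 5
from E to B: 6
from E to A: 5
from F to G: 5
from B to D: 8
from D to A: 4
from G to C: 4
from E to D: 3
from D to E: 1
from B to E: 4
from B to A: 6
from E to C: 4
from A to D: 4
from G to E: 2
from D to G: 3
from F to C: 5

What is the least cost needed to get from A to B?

11

Candidate routes:
A–D–E–B: 4+1+6 = 11
A–D–G–E–B: 4+3+2+6 = 15
Cheapest is A–D–E–B at 11.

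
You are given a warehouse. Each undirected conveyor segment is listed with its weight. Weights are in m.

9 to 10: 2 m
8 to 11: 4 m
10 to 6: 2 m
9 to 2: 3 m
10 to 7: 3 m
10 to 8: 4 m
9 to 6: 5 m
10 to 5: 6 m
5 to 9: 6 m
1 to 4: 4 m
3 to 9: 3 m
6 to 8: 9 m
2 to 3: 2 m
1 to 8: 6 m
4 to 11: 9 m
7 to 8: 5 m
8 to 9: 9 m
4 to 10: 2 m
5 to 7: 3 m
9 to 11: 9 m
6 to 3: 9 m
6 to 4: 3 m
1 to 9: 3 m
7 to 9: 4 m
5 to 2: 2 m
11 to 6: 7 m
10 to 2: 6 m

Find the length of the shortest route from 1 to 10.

Shortest distances from 1:
1: 0
9: 3  (via 1)
4: 4  (via 1)
10: 5  (via 9)
Shortest route: 1 → 9 → 10 = 5 m.

5 m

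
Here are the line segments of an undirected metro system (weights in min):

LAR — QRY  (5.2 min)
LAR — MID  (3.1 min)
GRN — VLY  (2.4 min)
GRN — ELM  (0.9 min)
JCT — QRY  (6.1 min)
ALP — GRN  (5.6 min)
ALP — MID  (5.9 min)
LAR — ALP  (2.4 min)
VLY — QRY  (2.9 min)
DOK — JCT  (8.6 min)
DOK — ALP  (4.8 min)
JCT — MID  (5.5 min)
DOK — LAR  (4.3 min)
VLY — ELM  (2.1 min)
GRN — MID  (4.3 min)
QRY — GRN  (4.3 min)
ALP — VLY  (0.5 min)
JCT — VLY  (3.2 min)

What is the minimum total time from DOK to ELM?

7.4 min

Enumerating some paths:
DOK–LAR–ALP–VLY–ELM: 4.3+2.4+0.5+2.1 = 9.3
DOK–LAR–ALP–VLY–GRN–ELM: 4.3+2.4+0.5+2.4+0.9 = 10.5
DOK–ALP–VLY–ELM: 4.8+0.5+2.1 = 7.4
DOK–ALP–VLY–GRN–ELM: 4.8+0.5+2.4+0.9 = 8.6
Cheapest is DOK–ALP–VLY–ELM at 7.4 min.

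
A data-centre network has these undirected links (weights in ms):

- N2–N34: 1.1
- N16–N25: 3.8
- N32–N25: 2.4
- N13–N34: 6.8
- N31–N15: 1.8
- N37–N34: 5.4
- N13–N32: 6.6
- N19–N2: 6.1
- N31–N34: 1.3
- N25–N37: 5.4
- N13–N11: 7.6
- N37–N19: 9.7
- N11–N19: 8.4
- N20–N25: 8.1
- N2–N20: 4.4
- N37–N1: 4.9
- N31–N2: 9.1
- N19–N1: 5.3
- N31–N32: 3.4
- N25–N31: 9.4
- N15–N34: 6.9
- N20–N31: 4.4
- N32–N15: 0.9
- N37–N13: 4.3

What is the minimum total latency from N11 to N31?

15.7 ms

Compare a few routes:
N11–N13–N34–N31: 7.6+6.8+1.3 = 15.7
N11–N19–N2–N34–N31: 8.4+6.1+1.1+1.3 = 16.9
Cheapest is N11–N13–N34–N31 at 15.7 ms.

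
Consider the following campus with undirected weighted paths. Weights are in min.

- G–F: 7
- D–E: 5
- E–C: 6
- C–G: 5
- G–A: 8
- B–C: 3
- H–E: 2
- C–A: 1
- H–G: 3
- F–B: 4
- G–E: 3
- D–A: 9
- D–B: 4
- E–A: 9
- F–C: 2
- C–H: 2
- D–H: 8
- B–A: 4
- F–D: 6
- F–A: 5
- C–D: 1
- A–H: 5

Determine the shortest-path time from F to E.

6 min

Running Dijkstra from F:
F: 0
C: 2  (via F)
A: 3  (via C)
D: 3  (via C)
B: 4  (via F)
H: 4  (via C)
E: 6  (via H)
Shortest route: F–C–H–E = 6 min.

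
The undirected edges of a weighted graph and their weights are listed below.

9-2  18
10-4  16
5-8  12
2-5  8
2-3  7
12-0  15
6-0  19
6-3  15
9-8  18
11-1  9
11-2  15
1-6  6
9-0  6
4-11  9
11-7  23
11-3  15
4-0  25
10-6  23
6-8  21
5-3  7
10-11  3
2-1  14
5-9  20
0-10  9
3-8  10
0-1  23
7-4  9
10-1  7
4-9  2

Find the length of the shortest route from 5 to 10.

25

Settle nodes by increasing distance from 5:
5: 0
3: 7  (via 5)
2: 8  (via 5)
8: 12  (via 5)
9: 20  (via 5)
1: 22  (via 2)
4: 22  (via 9)
6: 22  (via 3)
11: 22  (via 3)
10: 25  (via 11)
Shortest route: 5–3–11–10 = 25.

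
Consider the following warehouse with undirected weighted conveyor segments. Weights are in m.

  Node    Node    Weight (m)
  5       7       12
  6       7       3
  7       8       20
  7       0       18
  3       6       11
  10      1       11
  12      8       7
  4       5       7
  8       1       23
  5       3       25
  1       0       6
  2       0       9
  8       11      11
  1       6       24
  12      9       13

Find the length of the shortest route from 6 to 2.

30 m

Settle nodes by increasing distance from 6:
6: 0
7: 3  (via 6)
3: 11  (via 6)
5: 15  (via 7)
0: 21  (via 7)
4: 22  (via 5)
8: 23  (via 7)
1: 24  (via 6)
2: 30  (via 0)
Shortest route: 6 → 7 → 0 → 2 = 30 m.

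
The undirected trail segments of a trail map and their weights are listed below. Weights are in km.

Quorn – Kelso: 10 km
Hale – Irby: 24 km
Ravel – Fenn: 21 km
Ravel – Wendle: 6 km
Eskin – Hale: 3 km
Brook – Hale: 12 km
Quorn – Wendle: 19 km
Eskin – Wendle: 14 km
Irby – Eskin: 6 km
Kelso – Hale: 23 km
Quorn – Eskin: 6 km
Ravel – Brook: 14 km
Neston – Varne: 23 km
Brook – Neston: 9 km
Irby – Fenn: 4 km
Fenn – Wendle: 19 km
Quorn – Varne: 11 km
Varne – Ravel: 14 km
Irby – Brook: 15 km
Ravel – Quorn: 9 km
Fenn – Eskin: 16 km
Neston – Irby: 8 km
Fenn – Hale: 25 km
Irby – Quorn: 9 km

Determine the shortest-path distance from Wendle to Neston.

28 km

Running Dijkstra from Wendle:
Wendle: 0
Ravel: 6  (via Wendle)
Eskin: 14  (via Wendle)
Quorn: 15  (via Ravel)
Hale: 17  (via Eskin)
Fenn: 19  (via Wendle)
Irby: 20  (via Eskin)
Varne: 20  (via Ravel)
Brook: 20  (via Ravel)
Kelso: 25  (via Quorn)
Neston: 28  (via Irby)
Shortest route: Wendle–Eskin–Irby–Neston = 28 km.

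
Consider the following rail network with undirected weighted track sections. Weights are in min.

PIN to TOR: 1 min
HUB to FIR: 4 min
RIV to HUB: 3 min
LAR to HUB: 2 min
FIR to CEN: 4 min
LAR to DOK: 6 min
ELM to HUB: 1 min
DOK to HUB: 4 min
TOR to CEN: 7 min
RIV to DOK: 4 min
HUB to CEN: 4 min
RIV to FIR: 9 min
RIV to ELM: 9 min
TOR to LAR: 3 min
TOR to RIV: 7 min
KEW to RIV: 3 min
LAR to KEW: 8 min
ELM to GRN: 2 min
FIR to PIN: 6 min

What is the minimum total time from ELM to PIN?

Candidate routes:
ELM–HUB–LAR–TOR–PIN: 1+2+3+1 = 7
ELM–HUB–FIR–PIN: 1+4+6 = 11
The minimum is 7 min via ELM–HUB–LAR–TOR–PIN.

7 min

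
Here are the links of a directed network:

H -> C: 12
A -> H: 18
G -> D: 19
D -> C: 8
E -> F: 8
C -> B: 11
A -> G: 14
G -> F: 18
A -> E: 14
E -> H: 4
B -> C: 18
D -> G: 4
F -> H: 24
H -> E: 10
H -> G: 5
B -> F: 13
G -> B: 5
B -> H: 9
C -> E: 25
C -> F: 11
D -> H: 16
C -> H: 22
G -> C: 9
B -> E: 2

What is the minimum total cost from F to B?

34

Shortest distances from F:
F: 0
H: 24  (via F)
G: 29  (via H)
B: 34  (via G)
Shortest route: F–H–G–B = 34.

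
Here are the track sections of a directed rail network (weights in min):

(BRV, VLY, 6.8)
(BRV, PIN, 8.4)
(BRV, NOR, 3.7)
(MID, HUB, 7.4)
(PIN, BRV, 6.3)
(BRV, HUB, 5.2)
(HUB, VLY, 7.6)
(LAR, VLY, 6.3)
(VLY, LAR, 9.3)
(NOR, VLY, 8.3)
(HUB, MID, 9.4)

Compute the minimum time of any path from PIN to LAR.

22.4 min

Compare a few routes:
PIN → BRV → VLY → LAR: 6.3+6.8+9.3 = 22.4
PIN → BRV → HUB → VLY → LAR: 6.3+5.2+7.6+9.3 = 28.4
PIN → BRV → NOR → VLY → LAR: 6.3+3.7+8.3+9.3 = 27.6
The minimum is 22.4 min via PIN → BRV → VLY → LAR.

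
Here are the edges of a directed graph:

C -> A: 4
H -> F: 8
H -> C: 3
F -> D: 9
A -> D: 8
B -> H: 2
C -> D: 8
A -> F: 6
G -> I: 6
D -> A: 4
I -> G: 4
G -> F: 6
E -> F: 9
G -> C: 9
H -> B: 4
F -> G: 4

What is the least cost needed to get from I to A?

17

Enumerating some paths:
I - G - C - D - A: 4+9+8+4 = 25
I - G - F - D - A: 4+6+9+4 = 23
I - G - C - A: 4+9+4 = 17
The minimum is 17 via I - G - C - A.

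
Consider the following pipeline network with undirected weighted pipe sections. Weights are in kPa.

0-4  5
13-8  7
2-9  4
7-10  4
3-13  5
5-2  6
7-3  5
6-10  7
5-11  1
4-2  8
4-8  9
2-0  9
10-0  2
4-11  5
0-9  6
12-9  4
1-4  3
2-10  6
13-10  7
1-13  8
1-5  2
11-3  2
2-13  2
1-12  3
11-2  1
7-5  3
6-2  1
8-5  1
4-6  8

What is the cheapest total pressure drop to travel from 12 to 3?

Candidate routes:
12 → 1 → 5 → 11 → 3: 3+2+1+2 = 8
12 → 9 → 2 → 11 → 3: 4+4+1+2 = 11
Cheapest is 12 → 1 → 5 → 11 → 3 at 8 kPa.

8 kPa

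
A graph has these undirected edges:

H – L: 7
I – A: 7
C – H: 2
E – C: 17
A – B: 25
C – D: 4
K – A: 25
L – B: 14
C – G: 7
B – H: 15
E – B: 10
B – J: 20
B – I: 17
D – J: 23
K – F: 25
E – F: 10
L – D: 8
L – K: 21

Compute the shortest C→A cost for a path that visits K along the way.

55

Shortest C→K: C–H–L–K = 30
Best K to A: K–A costing 25
Total via K: 30 + 25 = 55.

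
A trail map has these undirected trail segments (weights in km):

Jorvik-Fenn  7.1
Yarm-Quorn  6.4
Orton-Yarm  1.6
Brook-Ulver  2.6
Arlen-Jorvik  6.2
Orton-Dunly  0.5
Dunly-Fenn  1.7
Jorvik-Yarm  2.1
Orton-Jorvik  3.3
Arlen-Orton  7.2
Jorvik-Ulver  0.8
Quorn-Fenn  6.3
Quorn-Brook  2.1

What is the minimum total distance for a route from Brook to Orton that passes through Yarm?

7.1 km

Best Brook to Yarm: Brook → Ulver → Jorvik → Yarm costing 5.5
Best Yarm to Orton: Yarm → Orton costing 1.6
Total via Yarm: 5.5 + 1.6 = 7.1 km.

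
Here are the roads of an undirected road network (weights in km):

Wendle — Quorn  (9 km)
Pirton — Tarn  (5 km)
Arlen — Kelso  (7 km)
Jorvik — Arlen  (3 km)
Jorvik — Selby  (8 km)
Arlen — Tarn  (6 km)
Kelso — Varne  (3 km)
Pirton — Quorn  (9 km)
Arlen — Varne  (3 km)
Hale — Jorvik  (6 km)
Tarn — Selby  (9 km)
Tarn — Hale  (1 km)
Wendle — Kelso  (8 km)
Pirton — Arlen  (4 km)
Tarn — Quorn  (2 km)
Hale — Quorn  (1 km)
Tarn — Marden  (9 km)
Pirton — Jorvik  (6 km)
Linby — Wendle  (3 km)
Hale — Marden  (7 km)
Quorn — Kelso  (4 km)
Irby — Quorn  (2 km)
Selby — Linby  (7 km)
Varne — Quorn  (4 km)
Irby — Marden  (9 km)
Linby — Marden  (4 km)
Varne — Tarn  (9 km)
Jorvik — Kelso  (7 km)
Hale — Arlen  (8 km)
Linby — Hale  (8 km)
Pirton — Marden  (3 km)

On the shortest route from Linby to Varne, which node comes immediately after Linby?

Hale

Candidate routes:
Linby–Hale–Quorn–Varne: 8+1+4 = 13
Linby–Marden–Pirton–Arlen–Varne: 4+3+4+3 = 14
The minimum is 13 km via Linby–Hale–Quorn–Varne.
So from Linby the first move is to Hale.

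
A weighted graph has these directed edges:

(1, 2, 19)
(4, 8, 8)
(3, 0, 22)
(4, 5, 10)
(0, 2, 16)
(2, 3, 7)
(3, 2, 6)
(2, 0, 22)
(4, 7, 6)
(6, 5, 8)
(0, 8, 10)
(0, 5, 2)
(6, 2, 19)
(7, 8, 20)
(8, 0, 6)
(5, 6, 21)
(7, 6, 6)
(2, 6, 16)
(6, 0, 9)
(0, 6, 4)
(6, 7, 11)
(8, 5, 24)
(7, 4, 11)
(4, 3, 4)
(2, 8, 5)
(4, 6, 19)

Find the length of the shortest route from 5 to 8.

40

Candidate routes:
5–6–0–2–8: 21+9+16+5 = 51
5–6–2–8: 21+19+5 = 45
5–6–0–8: 21+9+10 = 40
The minimum is 40 via 5–6–0–8.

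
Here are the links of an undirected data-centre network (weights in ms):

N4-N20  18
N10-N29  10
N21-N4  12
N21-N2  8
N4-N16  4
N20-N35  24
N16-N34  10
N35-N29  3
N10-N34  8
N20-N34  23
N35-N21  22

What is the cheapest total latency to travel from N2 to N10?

Shortest distances from N2:
N2: 0
N21: 8  (via N2)
N4: 20  (via N21)
N16: 24  (via N4)
N35: 30  (via N21)
N29: 33  (via N35)
N34: 34  (via N16)
N20: 38  (via N4)
N10: 42  (via N34)
Shortest route: N2–N21–N4–N16–N34–N10 = 42 ms.

42 ms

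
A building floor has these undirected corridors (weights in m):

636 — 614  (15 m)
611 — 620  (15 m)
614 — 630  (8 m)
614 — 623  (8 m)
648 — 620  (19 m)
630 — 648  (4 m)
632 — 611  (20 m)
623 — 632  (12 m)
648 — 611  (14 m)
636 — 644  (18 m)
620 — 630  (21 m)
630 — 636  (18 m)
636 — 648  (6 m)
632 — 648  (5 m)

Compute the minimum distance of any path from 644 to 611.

Shortest distances from 644:
644: 0
636: 18  (via 644)
648: 24  (via 636)
630: 28  (via 648)
632: 29  (via 648)
614: 33  (via 636)
611: 38  (via 648)
Shortest route: 644 → 636 → 648 → 611 = 38 m.

38 m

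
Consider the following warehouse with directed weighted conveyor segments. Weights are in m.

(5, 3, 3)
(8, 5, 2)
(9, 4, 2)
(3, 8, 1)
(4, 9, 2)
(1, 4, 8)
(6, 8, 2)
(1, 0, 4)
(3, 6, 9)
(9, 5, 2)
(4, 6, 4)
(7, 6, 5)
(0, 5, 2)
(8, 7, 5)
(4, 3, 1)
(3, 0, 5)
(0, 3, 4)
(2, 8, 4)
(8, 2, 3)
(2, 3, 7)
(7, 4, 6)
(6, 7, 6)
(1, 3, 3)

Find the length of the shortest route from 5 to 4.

15 m

Enumerating some paths:
5–3–8–7–4: 3+1+5+6 = 15
5–3–6–7–4: 3+9+6+6 = 24
Cheapest is 5–3–8–7–4 at 15 m.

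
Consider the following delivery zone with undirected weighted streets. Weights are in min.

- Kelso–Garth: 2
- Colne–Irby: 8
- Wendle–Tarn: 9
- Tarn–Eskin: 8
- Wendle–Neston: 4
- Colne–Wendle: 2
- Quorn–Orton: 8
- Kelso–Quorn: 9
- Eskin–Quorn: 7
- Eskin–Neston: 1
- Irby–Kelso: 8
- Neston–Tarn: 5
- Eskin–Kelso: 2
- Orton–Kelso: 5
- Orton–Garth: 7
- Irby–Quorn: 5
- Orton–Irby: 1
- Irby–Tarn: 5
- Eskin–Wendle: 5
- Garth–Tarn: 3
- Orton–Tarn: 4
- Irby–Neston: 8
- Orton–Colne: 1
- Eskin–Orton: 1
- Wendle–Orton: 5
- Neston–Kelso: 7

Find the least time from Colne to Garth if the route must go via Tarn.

8 min

Best Colne to Tarn: Colne–Orton–Tarn costing 5
Best Tarn to Garth: Tarn–Garth costing 3
Total via Tarn: 5 + 3 = 8 min.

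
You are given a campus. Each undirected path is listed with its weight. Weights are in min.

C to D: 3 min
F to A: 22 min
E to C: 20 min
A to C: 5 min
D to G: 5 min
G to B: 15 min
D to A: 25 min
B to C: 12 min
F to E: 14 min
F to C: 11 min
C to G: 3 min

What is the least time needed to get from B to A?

Shortest distances from B:
B: 0
C: 12  (via B)
D: 15  (via C)
G: 15  (via B)
A: 17  (via C)
Shortest route: B–C–A = 17 min.

17 min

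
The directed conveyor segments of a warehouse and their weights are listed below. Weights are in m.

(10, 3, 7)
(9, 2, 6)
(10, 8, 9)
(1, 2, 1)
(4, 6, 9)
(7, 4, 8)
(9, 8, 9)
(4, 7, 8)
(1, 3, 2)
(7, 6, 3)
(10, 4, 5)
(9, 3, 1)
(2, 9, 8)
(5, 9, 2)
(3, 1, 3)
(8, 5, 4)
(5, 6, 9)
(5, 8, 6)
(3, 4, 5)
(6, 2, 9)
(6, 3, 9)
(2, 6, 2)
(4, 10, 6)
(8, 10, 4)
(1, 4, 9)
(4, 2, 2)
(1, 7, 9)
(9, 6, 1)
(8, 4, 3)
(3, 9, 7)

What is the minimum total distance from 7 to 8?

Running Dijkstra from 7:
7: 0
6: 3  (via 7)
4: 8  (via 7)
2: 10  (via 4)
3: 12  (via 6)
10: 14  (via 4)
1: 15  (via 3)
9: 18  (via 2)
8: 23  (via 10)
Shortest route: 7 → 4 → 10 → 8 = 23 m.

23 m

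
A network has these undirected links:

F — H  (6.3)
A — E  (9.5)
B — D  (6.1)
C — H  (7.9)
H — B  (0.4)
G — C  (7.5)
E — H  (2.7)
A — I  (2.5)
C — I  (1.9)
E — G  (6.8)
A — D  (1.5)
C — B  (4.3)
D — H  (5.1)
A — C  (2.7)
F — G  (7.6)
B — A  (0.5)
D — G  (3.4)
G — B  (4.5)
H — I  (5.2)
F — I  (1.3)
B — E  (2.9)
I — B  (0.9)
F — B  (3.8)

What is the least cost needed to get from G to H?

Enumerating some paths:
G → D → A → B → H: 3.4+1.5+0.5+0.4 = 5.8
G → D → H: 3.4+5.1 = 8.5
G → B → H: 4.5+0.4 = 4.9
Cheapest is G → B → H at 4.9.

4.9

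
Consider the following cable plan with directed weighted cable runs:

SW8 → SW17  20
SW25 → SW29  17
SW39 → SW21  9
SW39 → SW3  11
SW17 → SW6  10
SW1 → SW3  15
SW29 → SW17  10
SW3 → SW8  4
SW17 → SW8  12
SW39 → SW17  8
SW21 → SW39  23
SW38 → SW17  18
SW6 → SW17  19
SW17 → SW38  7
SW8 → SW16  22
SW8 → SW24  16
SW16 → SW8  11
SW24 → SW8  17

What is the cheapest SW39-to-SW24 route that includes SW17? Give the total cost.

36

Best SW39 to SW17: SW39 → SW17 costing 8
Best SW17 to SW24: SW17 → SW8 → SW24 costing 28
Total via SW17: 8 + 28 = 36.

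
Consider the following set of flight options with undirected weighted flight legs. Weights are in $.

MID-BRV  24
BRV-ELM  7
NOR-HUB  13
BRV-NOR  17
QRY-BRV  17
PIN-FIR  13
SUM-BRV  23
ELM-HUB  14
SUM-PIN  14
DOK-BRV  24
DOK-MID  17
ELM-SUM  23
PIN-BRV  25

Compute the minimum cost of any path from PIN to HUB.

$46

Compare a few routes:
PIN - BRV - ELM - HUB: 25+7+14 = 46
PIN - SUM - ELM - HUB: 14+23+14 = 51
PIN - SUM - BRV - ELM - HUB: 14+23+7+14 = 58
PIN - BRV - NOR - HUB: 25+17+13 = 55
The minimum is $46 via PIN - BRV - ELM - HUB.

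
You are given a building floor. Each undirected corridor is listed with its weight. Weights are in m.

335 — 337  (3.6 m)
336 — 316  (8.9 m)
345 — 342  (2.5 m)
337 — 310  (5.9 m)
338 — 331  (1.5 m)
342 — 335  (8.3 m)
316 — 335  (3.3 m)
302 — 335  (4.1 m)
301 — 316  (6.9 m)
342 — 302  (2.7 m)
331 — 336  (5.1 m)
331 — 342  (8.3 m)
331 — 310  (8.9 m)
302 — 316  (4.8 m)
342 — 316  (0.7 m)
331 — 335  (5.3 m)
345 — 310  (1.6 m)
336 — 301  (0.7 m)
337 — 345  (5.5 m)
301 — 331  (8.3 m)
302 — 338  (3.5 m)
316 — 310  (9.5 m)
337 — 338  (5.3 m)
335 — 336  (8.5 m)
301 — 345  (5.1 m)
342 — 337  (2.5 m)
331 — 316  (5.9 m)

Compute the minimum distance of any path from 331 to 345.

Running Dijkstra from 331:
331: 0
338: 1.5  (via 331)
302: 5  (via 338)
336: 5.1  (via 331)
335: 5.3  (via 331)
301: 5.8  (via 336)
316: 5.9  (via 331)
342: 6.6  (via 316)
337: 6.8  (via 338)
310: 8.9  (via 331)
345: 9.1  (via 342)
Shortest route: 331–316–342–345 = 9.1 m.

9.1 m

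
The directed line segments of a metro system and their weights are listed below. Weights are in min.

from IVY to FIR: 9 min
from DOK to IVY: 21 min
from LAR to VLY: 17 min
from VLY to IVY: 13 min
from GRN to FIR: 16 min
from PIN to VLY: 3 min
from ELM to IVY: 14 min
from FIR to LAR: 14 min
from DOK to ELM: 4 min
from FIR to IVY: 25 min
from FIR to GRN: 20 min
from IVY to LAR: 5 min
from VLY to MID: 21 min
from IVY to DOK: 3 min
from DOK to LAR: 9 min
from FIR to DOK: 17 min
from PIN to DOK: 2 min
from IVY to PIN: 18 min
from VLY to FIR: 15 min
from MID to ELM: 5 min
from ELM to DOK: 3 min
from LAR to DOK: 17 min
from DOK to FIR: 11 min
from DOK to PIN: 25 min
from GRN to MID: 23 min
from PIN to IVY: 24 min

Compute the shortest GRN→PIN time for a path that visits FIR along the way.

58 min

Best GRN to FIR: GRN–FIR costing 16
Shortest FIR→PIN: FIR–DOK–PIN = 42
Total via FIR: 16 + 42 = 58 min.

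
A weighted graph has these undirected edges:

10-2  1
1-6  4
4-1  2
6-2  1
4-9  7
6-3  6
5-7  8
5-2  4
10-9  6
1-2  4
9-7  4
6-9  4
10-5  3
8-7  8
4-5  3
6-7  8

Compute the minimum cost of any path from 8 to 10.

Settle nodes by increasing distance from 8:
8: 0
7: 8  (via 8)
9: 12  (via 7)
5: 16  (via 7)
6: 16  (via 7)
2: 17  (via 6)
10: 18  (via 9)
Shortest route: 8–7–9–10 = 18.

18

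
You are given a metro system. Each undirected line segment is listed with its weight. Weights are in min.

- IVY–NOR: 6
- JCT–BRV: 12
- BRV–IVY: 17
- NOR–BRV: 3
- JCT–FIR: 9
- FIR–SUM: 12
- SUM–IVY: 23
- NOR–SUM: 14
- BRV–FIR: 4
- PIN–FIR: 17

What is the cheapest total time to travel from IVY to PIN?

Candidate routes:
IVY → BRV → FIR → PIN: 17+4+17 = 38
IVY → NOR → BRV → FIR → PIN: 6+3+4+17 = 30
IVY → NOR → BRV → JCT → FIR → PIN: 6+3+12+9+17 = 47
Cheapest is IVY → NOR → BRV → FIR → PIN at 30 min.

30 min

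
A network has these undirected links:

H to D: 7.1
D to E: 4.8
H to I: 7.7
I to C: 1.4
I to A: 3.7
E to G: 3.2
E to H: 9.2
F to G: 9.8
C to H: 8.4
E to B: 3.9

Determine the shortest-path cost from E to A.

Shortest distances from E:
E: 0
G: 3.2  (via E)
B: 3.9  (via E)
D: 4.8  (via E)
H: 9.2  (via E)
F: 13  (via G)
I: 16.9  (via H)
C: 17.6  (via H)
A: 20.6  (via I)
Shortest route: E–H–I–A = 20.6.

20.6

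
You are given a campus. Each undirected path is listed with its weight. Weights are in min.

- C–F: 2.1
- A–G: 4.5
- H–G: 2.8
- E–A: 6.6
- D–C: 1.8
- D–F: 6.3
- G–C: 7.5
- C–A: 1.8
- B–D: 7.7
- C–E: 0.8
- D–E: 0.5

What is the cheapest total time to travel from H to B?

Candidate routes:
H → G → A → C → E → D → B: 2.8+4.5+1.8+0.8+0.5+7.7 = 18.1
H → G → A → C → D → B: 2.8+4.5+1.8+1.8+7.7 = 18.6
Cheapest is H → G → A → C → E → D → B at 18.1 min.

18.1 min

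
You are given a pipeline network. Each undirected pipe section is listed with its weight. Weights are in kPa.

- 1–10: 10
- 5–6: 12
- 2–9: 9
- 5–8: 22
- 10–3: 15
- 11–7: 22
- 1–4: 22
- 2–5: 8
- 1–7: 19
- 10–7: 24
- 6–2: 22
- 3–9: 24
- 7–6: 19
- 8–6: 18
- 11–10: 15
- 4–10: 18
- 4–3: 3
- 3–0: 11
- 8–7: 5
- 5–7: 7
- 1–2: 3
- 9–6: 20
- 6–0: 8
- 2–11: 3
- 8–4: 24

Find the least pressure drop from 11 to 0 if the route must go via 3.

Shortest 11→3: 11–10–3 = 30
Best 3 to 0: 3–0 costing 11
Total via 3: 30 + 11 = 41 kPa.

41 kPa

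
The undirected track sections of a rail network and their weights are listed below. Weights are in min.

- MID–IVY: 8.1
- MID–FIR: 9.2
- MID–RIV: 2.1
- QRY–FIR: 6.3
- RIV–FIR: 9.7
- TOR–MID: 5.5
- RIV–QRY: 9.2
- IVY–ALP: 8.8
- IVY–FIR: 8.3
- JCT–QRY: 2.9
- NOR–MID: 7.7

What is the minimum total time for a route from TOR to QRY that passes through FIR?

Best TOR to FIR: TOR–MID–FIR costing 14.7
Best FIR to QRY: FIR–QRY costing 6.3
Total via FIR: 14.7 + 6.3 = 21 min.

21 min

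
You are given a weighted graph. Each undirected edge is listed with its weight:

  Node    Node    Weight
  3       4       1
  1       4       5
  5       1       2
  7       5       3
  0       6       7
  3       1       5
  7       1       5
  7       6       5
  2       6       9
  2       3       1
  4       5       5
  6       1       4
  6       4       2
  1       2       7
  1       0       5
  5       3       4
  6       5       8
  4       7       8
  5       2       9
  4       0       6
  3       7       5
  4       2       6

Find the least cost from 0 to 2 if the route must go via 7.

Shortest 0→7: 0–1–7 = 10
Shortest 7→2: 7–3–2 = 6
Total via 7: 10 + 6 = 16.

16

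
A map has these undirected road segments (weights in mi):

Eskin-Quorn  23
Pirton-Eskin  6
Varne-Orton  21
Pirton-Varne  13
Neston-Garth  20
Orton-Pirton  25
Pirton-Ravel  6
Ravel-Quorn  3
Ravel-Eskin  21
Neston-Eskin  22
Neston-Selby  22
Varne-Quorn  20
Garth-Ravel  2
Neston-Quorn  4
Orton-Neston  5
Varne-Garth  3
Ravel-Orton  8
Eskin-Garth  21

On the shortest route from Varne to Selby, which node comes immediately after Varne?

Compare a few routes:
Varne–Garth–Ravel–Quorn–Neston–Selby: 3+2+3+4+22 = 34
Varne–Garth–Ravel–Orton–Neston–Selby: 3+2+8+5+22 = 40
The minimum is 34 mi via Varne–Garth–Ravel–Quorn–Neston–Selby.
So from Varne the first move is to Garth.

Garth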